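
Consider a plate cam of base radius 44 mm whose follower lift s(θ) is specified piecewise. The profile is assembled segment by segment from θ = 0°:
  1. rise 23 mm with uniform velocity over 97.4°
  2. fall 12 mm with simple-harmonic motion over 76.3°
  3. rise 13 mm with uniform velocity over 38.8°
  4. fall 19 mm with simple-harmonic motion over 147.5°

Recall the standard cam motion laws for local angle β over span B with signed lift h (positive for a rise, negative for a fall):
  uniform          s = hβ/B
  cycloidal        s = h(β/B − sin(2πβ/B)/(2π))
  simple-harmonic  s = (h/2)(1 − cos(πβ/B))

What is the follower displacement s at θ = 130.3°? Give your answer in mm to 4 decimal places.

seg 1 [0°–97.4°] uniform, h=23: full span → s += 23 → s = 23.0000
seg 2 [97.4°–173.7°] simple-harmonic, h=-12: θ=130.3° here. β=32.9, B=76.3. -12/2·(1 − cos(π·0.4312)) = -4.7131 → s = 18.2869

18.2869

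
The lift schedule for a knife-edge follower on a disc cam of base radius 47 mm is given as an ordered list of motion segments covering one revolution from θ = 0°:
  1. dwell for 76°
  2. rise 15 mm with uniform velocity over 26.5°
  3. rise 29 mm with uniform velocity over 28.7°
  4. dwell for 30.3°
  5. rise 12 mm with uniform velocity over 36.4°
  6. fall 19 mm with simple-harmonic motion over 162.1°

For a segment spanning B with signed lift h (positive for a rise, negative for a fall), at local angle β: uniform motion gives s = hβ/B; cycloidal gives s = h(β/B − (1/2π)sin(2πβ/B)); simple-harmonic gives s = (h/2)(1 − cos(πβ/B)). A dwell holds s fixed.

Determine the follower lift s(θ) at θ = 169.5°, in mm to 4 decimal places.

seg 1 [0°–76°] dwell: s stays 0.0000
seg 2 [76°–102.5°] uniform, h=15: full span → s += 15 → s = 15.0000
seg 3 [102.5°–131.2°] uniform, h=29: full span → s += 29 → s = 44.0000
seg 4 [131.2°–161.5°] dwell: s stays 44.0000
seg 5 [161.5°–197.9°] uniform, h=12: θ=169.5° here. β=8, B=36.4. 12·8/36.4 = 2.6374 → s = 46.6374

46.6374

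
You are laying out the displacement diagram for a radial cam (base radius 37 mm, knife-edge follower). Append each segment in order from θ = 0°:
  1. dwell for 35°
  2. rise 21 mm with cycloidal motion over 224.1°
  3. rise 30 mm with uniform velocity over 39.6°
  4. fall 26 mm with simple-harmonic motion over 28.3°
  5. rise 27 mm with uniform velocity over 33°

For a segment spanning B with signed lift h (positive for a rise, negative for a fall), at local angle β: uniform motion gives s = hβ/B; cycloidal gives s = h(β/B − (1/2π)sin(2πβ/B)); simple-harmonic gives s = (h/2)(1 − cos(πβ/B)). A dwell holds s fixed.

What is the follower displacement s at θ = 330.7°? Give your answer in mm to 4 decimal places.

seg 1 [0°–35°] dwell: s stays 0.0000
seg 2 [35°–259.1°] cycloidal, h=21: full span → s += 21 → s = 21.0000
seg 3 [259.1°–298.7°] uniform, h=30: full span → s += 30 → s = 51.0000
seg 4 [298.7°–327°] simple-harmonic, h=-26: full span → s += -26 → s = 25.0000
seg 5 [327°–360°] uniform, h=27: θ=330.7° here. β=3.7, B=33. 27·3.7/33 = 3.0273 → s = 28.0273

28.0273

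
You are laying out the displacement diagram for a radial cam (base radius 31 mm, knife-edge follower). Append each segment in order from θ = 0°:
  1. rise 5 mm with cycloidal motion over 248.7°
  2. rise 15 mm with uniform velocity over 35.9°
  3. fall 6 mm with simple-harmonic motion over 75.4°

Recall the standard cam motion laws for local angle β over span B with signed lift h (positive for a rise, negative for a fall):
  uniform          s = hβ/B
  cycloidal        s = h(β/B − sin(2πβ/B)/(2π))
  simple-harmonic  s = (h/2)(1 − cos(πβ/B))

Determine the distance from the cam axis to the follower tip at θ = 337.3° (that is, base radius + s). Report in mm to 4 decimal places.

seg 1 [0°–248.7°] cycloidal, h=5: full span → s += 5 → s = 5.0000
seg 2 [248.7°–284.6°] uniform, h=15: full span → s += 15 → s = 20.0000
seg 3 [284.6°–360°] simple-harmonic, h=-6: θ=337.3° here. β=52.7, B=75.4. -6/2·(1 − cos(π·0.6989)) = -4.7553 → s = 15.2447
radial distance = base radius + s = 31 + 15.2447 = 46.2447

46.2447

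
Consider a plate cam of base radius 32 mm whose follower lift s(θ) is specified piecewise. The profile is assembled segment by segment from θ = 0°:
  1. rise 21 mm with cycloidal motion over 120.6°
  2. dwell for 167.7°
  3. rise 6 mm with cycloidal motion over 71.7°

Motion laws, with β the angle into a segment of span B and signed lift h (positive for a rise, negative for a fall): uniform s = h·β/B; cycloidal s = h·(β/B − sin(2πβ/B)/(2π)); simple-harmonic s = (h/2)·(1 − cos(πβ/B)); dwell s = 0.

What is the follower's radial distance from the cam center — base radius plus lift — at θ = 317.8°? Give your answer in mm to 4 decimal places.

seg 1 [0°–120.6°] cycloidal, h=21: full span → s += 21 → s = 21.0000
seg 2 [120.6°–288.3°] dwell: s stays 21.0000
seg 3 [288.3°–360°] cycloidal, h=6: θ=317.8° here. β=29.5, B=71.7. 6·(0.4114 − sin(2π·0.4114)/(2π)) = 1.9642 → s = 22.9642
radial distance = base radius + s = 32 + 22.9642 = 54.9642

54.9642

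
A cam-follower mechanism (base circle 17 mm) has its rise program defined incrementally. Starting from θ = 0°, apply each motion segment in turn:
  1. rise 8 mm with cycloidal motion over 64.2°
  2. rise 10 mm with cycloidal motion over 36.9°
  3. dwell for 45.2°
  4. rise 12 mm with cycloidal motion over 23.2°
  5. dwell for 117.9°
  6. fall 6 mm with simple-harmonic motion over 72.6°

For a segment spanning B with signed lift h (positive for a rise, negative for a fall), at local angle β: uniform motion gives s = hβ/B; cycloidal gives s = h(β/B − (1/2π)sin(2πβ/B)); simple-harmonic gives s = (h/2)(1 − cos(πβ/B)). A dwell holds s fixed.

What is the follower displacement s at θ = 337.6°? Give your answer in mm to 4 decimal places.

seg 1 [0°–64.2°] cycloidal, h=8: full span → s += 8 → s = 8.0000
seg 2 [64.2°–101.1°] cycloidal, h=10: full span → s += 10 → s = 18.0000
seg 3 [101.1°–146.3°] dwell: s stays 18.0000
seg 4 [146.3°–169.5°] cycloidal, h=12: full span → s += 12 → s = 30.0000
seg 5 [169.5°–287.4°] dwell: s stays 30.0000
seg 6 [287.4°–360°] simple-harmonic, h=-6: θ=337.6° here. β=50.2, B=72.6. -6/2·(1 − cos(π·0.6915)) = -4.6976 → s = 25.3024

25.3024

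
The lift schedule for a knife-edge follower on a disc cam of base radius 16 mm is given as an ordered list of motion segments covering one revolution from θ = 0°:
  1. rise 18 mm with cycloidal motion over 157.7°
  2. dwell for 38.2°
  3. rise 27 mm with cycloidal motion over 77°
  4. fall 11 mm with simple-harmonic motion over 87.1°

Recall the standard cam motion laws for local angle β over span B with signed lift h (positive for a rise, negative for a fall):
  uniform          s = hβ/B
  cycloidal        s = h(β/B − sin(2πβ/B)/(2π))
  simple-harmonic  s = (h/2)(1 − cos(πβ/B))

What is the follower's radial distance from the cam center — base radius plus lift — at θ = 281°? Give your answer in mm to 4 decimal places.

seg 1 [0°–157.7°] cycloidal, h=18: full span → s += 18 → s = 18.0000
seg 2 [157.7°–195.9°] dwell: s stays 18.0000
seg 3 [195.9°–272.9°] cycloidal, h=27: full span → s += 27 → s = 45.0000
seg 4 [272.9°–360°] simple-harmonic, h=-11: θ=281° here. β=8.1, B=87.1. -11/2·(1 − cos(π·0.0930)) = -0.2331 → s = 44.7669
radial distance = base radius + s = 16 + 44.7669 = 60.7669

60.7669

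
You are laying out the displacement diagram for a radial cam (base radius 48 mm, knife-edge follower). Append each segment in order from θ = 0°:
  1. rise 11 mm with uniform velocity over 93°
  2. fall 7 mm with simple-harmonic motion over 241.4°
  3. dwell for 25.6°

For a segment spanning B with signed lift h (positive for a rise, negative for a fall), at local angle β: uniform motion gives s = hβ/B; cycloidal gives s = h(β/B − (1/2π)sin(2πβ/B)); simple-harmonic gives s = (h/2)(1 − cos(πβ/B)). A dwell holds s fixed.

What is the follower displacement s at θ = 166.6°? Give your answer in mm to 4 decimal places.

seg 1 [0°–93°] uniform, h=11: full span → s += 11 → s = 11.0000
seg 2 [93°–334.4°] simple-harmonic, h=-7: θ=166.6° here. β=73.6, B=241.4. -7/2·(1 − cos(π·0.3049)) = -1.4865 → s = 9.5135

9.5135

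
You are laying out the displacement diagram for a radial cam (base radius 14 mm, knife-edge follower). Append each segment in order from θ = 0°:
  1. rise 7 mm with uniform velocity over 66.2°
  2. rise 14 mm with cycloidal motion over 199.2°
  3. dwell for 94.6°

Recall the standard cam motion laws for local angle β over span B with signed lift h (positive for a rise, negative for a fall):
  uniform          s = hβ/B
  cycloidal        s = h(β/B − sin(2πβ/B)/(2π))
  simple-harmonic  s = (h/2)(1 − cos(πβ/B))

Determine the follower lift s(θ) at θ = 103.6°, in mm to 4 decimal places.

seg 1 [0°–66.2°] uniform, h=7: full span → s += 7 → s = 7.0000
seg 2 [66.2°–265.4°] cycloidal, h=14: θ=103.6° here. β=37.4, B=199.2. 14·(0.1878 − sin(2π·0.1878)/(2π)) = 0.5686 → s = 7.5686

7.5686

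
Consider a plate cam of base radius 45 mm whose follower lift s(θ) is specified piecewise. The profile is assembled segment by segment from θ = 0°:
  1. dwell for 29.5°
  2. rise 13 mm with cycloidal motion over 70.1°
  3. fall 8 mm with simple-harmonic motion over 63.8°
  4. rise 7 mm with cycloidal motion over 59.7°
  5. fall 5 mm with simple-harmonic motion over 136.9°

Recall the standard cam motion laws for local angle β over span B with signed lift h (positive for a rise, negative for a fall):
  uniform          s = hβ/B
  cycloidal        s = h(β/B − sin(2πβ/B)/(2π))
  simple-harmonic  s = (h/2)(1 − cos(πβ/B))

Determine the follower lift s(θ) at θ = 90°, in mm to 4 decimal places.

seg 1 [0°–29.5°] dwell: s stays 0.0000
seg 2 [29.5°–99.6°] cycloidal, h=13: θ=90° here. β=60.5, B=70.1. 13·(0.8631 − sin(2π·0.8631)/(2π)) = 12.7883 → s = 12.7883

12.7883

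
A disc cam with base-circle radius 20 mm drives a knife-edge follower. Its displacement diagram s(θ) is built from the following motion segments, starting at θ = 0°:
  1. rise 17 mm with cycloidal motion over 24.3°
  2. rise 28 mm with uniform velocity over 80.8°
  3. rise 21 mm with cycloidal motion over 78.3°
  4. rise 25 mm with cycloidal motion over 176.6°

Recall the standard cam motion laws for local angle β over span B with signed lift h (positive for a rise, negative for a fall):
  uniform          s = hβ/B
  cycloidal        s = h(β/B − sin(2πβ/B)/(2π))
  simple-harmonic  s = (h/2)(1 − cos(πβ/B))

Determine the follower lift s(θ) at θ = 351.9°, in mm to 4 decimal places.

seg 1 [0°–24.3°] cycloidal, h=17: full span → s += 17 → s = 17.0000
seg 2 [24.3°–105.1°] uniform, h=28: full span → s += 28 → s = 45.0000
seg 3 [105.1°–183.4°] cycloidal, h=21: full span → s += 21 → s = 66.0000
seg 4 [183.4°–360°] cycloidal, h=25: θ=351.9° here. β=168.5, B=176.6. 25·(0.9541 − sin(2π·0.9541)/(2π)) = 24.9842 → s = 90.9842

90.9842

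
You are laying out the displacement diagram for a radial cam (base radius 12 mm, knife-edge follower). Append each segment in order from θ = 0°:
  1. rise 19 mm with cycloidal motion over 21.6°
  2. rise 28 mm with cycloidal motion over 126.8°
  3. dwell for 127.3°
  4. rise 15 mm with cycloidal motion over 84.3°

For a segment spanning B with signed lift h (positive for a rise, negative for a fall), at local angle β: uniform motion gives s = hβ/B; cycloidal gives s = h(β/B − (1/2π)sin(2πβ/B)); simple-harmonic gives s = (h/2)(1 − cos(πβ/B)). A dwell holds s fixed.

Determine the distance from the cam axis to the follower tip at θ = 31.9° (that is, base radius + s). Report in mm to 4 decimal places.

seg 1 [0°–21.6°] cycloidal, h=19: full span → s += 19 → s = 19.0000
seg 2 [21.6°–148.4°] cycloidal, h=28: θ=31.9° here. β=10.3, B=126.8. 28·(0.0812 − sin(2π·0.0812)/(2π)) = 0.0975 → s = 19.0975
radial distance = base radius + s = 12 + 19.0975 = 31.0975

31.0975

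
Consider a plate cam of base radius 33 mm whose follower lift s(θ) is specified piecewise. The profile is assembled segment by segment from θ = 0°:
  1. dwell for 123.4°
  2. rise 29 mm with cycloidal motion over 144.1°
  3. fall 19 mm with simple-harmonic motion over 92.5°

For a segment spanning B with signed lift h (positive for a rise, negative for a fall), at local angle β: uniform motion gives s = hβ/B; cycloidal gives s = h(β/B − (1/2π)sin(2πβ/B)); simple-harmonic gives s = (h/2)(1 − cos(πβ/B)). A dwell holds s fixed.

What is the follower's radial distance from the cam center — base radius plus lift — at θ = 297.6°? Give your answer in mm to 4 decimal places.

seg 1 [0°–123.4°] dwell: s stays 0.0000
seg 2 [123.4°–267.5°] cycloidal, h=29: full span → s += 29 → s = 29.0000
seg 3 [267.5°–360°] simple-harmonic, h=-19: θ=297.6° here. β=30.1, B=92.5. -19/2·(1 − cos(π·0.3254)) = -4.5466 → s = 24.4534
radial distance = base radius + s = 33 + 24.4534 = 57.4534

57.4534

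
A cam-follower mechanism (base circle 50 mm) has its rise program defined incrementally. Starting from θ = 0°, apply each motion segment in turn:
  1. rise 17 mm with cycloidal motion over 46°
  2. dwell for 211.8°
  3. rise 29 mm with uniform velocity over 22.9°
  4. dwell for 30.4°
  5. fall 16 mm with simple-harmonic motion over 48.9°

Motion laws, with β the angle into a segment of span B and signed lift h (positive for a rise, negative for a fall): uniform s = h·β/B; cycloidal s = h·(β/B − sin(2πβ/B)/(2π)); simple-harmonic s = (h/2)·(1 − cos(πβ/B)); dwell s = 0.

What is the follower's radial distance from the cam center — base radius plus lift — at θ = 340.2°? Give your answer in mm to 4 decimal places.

seg 1 [0°–46°] cycloidal, h=17: full span → s += 17 → s = 17.0000
seg 2 [46°–257.8°] dwell: s stays 17.0000
seg 3 [257.8°–280.7°] uniform, h=29: full span → s += 29 → s = 46.0000
seg 4 [280.7°–311.1°] dwell: s stays 46.0000
seg 5 [311.1°–360°] simple-harmonic, h=-16: θ=340.2° here. β=29.1, B=48.9. -16/2·(1 − cos(π·0.5951)) = -10.3545 → s = 35.6455
radial distance = base radius + s = 50 + 35.6455 = 85.6455

85.6455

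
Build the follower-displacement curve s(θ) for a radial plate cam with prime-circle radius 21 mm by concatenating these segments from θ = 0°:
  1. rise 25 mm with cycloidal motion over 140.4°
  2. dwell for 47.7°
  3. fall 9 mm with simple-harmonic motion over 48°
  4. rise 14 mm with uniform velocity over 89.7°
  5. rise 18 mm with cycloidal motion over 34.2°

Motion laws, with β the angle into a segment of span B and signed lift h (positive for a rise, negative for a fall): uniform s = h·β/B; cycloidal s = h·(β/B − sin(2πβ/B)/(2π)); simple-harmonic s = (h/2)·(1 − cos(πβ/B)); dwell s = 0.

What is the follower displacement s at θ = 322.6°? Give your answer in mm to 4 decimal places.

seg 1 [0°–140.4°] cycloidal, h=25: full span → s += 25 → s = 25.0000
seg 2 [140.4°–188.1°] dwell: s stays 25.0000
seg 3 [188.1°–236.1°] simple-harmonic, h=-9: full span → s += -9 → s = 16.0000
seg 4 [236.1°–325.8°] uniform, h=14: θ=322.6° here. β=86.5, B=89.7. 14·86.5/89.7 = 13.5006 → s = 29.5006

29.5006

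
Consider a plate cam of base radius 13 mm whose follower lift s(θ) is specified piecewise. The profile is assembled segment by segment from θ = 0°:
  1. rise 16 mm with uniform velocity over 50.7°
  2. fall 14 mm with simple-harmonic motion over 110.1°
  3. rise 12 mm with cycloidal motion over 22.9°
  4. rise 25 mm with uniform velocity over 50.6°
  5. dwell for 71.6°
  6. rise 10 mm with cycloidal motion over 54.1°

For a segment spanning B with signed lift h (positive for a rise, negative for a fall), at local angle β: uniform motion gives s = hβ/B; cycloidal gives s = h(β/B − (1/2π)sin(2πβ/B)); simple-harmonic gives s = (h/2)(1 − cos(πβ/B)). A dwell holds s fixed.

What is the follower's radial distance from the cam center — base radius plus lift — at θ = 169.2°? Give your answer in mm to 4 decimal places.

seg 1 [0°–50.7°] uniform, h=16: full span → s += 16 → s = 16.0000
seg 2 [50.7°–160.8°] simple-harmonic, h=-14: full span → s += -14 → s = 2.0000
seg 3 [160.8°–183.7°] cycloidal, h=12: θ=169.2° here. β=8.4, B=22.9. 12·(0.3668 − sin(2π·0.3668)/(2π)) = 2.9836 → s = 4.9836
radial distance = base radius + s = 13 + 4.9836 = 17.9836

17.9836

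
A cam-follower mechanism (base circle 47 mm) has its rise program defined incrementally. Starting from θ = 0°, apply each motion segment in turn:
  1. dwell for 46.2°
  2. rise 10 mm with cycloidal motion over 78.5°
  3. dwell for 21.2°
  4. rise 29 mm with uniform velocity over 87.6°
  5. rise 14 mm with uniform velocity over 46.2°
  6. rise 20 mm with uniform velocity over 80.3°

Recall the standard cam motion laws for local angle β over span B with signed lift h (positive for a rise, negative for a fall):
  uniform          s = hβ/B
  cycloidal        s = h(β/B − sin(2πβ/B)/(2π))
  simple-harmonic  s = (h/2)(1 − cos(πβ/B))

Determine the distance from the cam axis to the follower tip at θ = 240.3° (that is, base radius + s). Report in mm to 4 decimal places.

seg 1 [0°–46.2°] dwell: s stays 0.0000
seg 2 [46.2°–124.7°] cycloidal, h=10: full span → s += 10 → s = 10.0000
seg 3 [124.7°–145.9°] dwell: s stays 10.0000
seg 4 [145.9°–233.5°] uniform, h=29: full span → s += 29 → s = 39.0000
seg 5 [233.5°–279.7°] uniform, h=14: θ=240.3° here. β=6.8, B=46.2. 14·6.8/46.2 = 2.0606 → s = 41.0606
radial distance = base radius + s = 47 + 41.0606 = 88.0606

88.0606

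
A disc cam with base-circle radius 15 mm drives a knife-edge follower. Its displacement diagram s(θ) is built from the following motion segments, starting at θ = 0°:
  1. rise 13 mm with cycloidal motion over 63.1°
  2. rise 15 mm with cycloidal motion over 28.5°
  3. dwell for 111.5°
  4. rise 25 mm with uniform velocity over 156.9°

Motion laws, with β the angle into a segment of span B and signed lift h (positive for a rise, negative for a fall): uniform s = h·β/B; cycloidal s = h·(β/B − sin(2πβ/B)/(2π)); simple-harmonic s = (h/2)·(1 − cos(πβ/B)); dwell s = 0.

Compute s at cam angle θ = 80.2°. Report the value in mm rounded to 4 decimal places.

seg 1 [0°–63.1°] cycloidal, h=13: full span → s += 13 → s = 13.0000
seg 2 [63.1°–91.6°] cycloidal, h=15: θ=80.2° here. β=17.1, B=28.5. 15·(0.6000 − sin(2π·0.6000)/(2π)) = 10.4032 → s = 23.4032

23.4032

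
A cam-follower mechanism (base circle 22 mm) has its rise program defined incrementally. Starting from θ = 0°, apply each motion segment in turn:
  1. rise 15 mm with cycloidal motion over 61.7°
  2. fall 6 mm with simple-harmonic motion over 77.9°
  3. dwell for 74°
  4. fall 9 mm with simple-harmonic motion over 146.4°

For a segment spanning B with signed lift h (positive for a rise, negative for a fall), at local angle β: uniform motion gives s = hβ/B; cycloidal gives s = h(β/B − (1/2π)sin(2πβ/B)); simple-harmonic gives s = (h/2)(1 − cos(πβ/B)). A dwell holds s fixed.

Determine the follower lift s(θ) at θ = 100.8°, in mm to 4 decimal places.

seg 1 [0°–61.7°] cycloidal, h=15: full span → s += 15 → s = 15.0000
seg 2 [61.7°–139.6°] simple-harmonic, h=-6: θ=100.8° here. β=39.1, B=77.9. -6/2·(1 − cos(π·0.5019)) = -3.0181 → s = 11.9819

11.9819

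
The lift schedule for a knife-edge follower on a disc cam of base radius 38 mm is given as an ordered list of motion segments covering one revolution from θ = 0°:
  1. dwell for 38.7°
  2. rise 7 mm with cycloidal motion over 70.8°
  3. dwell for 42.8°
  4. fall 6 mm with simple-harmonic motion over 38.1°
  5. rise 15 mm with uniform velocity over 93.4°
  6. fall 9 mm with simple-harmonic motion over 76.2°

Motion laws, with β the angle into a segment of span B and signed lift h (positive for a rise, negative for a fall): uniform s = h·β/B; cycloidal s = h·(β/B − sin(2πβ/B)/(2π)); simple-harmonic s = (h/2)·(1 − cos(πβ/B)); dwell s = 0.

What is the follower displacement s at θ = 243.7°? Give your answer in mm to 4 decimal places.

seg 1 [0°–38.7°] dwell: s stays 0.0000
seg 2 [38.7°–109.5°] cycloidal, h=7: full span → s += 7 → s = 7.0000
seg 3 [109.5°–152.3°] dwell: s stays 7.0000
seg 4 [152.3°–190.4°] simple-harmonic, h=-6: full span → s += -6 → s = 1.0000
seg 5 [190.4°–283.8°] uniform, h=15: θ=243.7° here. β=53.3, B=93.4. 15·53.3/93.4 = 8.5600 → s = 9.5600

9.5600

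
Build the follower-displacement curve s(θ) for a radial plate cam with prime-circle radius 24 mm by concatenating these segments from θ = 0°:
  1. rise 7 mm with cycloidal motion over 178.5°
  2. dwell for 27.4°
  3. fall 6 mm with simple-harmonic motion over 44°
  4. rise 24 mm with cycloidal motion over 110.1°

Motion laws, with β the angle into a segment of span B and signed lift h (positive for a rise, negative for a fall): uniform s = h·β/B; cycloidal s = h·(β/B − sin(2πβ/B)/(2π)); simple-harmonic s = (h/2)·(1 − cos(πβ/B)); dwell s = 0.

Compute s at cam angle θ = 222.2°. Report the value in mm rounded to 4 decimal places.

seg 1 [0°–178.5°] cycloidal, h=7: full span → s += 7 → s = 7.0000
seg 2 [178.5°–205.9°] dwell: s stays 7.0000
seg 3 [205.9°–249.9°] simple-harmonic, h=-6: θ=222.2° here. β=16.3, B=44. -6/2·(1 − cos(π·0.3705)) = -1.8125 → s = 5.1875

5.1875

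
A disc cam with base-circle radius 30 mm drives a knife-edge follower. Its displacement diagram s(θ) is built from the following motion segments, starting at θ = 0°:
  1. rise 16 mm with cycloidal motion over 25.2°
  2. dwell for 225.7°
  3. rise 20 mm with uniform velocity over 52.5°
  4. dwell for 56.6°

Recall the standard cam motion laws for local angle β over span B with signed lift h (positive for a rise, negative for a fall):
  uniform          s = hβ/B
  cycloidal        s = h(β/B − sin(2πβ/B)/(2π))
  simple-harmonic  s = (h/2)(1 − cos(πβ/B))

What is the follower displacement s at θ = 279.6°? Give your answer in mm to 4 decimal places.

seg 1 [0°–25.2°] cycloidal, h=16: full span → s += 16 → s = 16.0000
seg 2 [25.2°–250.9°] dwell: s stays 16.0000
seg 3 [250.9°–303.4°] uniform, h=20: θ=279.6° here. β=28.7, B=52.5. 20·28.7/52.5 = 10.9333 → s = 26.9333

26.9333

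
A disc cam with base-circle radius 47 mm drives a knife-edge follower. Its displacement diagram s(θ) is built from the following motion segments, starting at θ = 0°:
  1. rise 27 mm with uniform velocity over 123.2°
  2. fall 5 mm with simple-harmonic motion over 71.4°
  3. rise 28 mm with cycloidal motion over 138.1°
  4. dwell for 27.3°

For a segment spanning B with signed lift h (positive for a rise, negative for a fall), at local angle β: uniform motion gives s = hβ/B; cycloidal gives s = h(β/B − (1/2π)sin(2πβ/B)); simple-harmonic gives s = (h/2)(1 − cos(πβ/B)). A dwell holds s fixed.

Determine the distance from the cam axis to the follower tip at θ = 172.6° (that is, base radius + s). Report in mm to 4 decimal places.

seg 1 [0°–123.2°] uniform, h=27: full span → s += 27 → s = 27.0000
seg 2 [123.2°–194.6°] simple-harmonic, h=-5: θ=172.6° here. β=49.4, B=71.4. -5/2·(1 − cos(π·0.6919)) = -3.9174 → s = 23.0826
radial distance = base radius + s = 47 + 23.0826 = 70.0826

70.0826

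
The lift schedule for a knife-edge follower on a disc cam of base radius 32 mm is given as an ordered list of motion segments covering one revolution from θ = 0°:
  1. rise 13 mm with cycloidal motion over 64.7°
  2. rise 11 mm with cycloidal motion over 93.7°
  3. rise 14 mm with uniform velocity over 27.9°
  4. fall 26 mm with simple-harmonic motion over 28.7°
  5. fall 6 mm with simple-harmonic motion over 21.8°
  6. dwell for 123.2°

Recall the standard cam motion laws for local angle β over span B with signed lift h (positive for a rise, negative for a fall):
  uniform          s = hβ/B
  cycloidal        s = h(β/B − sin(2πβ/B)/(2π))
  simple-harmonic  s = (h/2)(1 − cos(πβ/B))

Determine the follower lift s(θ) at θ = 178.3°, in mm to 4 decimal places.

seg 1 [0°–64.7°] cycloidal, h=13: full span → s += 13 → s = 13.0000
seg 2 [64.7°–158.4°] cycloidal, h=11: full span → s += 11 → s = 24.0000
seg 3 [158.4°–186.3°] uniform, h=14: θ=178.3° here. β=19.9, B=27.9. 14·19.9/27.9 = 9.9857 → s = 33.9857

33.9857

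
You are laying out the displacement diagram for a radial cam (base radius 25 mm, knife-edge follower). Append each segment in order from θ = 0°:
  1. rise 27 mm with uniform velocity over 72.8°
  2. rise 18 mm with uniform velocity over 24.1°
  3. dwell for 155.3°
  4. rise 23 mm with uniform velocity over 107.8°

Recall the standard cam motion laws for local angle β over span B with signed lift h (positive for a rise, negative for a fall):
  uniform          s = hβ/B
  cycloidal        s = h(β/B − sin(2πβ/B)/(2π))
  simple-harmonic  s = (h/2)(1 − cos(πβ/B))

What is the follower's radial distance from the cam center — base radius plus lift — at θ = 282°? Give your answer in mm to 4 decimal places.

seg 1 [0°–72.8°] uniform, h=27: full span → s += 27 → s = 27.0000
seg 2 [72.8°–96.9°] uniform, h=18: full span → s += 18 → s = 45.0000
seg 3 [96.9°–252.2°] dwell: s stays 45.0000
seg 4 [252.2°–360°] uniform, h=23: θ=282° here. β=29.8, B=107.8. 23·29.8/107.8 = 6.3581 → s = 51.3581
radial distance = base radius + s = 25 + 51.3581 = 76.3581

76.3581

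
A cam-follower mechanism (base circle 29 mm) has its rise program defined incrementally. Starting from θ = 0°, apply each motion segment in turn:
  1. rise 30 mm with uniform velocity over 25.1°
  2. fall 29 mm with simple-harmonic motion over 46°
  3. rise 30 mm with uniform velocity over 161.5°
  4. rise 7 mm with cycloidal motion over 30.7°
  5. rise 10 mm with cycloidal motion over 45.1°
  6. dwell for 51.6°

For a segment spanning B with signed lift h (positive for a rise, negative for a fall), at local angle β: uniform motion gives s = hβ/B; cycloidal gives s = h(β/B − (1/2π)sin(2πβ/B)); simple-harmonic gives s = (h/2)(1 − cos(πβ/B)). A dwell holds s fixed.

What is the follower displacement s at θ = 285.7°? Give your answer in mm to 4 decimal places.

seg 1 [0°–25.1°] uniform, h=30: full span → s += 30 → s = 30.0000
seg 2 [25.1°–71.1°] simple-harmonic, h=-29: full span → s += -29 → s = 1.0000
seg 3 [71.1°–232.6°] uniform, h=30: full span → s += 30 → s = 31.0000
seg 4 [232.6°–263.3°] cycloidal, h=7: full span → s += 7 → s = 38.0000
seg 5 [263.3°–308.4°] cycloidal, h=10: θ=285.7° here. β=22.4, B=45.1. 10·(0.4967 − sin(2π·0.4967)/(2π)) = 4.9335 → s = 42.9335

42.9335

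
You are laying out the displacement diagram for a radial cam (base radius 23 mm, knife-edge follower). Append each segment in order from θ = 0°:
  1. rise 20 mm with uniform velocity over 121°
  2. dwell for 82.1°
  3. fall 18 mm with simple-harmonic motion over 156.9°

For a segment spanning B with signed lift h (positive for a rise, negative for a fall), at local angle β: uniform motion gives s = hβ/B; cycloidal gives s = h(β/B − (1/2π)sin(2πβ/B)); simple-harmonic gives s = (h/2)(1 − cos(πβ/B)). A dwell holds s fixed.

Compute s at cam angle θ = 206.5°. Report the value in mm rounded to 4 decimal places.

seg 1 [0°–121°] uniform, h=20: full span → s += 20 → s = 20.0000
seg 2 [121°–203.1°] dwell: s stays 20.0000
seg 3 [203.1°–360°] simple-harmonic, h=-18: θ=206.5° here. β=3.4, B=156.9. -18/2·(1 − cos(π·0.0217)) = -0.0208 → s = 19.9792

19.9792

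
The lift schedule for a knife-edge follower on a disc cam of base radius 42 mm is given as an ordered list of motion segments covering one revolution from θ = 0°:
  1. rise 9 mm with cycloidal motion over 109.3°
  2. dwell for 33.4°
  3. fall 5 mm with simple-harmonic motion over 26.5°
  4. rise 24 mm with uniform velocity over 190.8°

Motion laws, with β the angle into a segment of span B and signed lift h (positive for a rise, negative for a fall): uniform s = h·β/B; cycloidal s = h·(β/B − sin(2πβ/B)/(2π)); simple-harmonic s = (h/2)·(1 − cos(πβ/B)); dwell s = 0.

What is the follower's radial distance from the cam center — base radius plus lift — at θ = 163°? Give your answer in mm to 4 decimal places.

seg 1 [0°–109.3°] cycloidal, h=9: full span → s += 9 → s = 9.0000
seg 2 [109.3°–142.7°] dwell: s stays 9.0000
seg 3 [142.7°–169.2°] simple-harmonic, h=-5: θ=163° here. β=20.3, B=26.5. -5/2·(1 − cos(π·0.7660)) = -4.3546 → s = 4.6454
radial distance = base radius + s = 42 + 4.6454 = 46.6454

46.6454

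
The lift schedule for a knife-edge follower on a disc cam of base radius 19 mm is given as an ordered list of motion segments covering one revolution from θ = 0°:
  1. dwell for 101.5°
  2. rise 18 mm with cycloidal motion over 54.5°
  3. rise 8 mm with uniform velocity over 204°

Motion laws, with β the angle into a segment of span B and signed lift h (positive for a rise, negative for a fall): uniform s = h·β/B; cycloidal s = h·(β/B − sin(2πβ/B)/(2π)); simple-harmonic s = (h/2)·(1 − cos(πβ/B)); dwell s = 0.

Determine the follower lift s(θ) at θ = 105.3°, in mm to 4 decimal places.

seg 1 [0°–101.5°] dwell: s stays 0.0000
seg 2 [101.5°–156°] cycloidal, h=18: θ=105.3° here. β=3.8, B=54.5. 18·(0.0697 − sin(2π·0.0697)/(2π)) = 0.0398 → s = 0.0398

0.0398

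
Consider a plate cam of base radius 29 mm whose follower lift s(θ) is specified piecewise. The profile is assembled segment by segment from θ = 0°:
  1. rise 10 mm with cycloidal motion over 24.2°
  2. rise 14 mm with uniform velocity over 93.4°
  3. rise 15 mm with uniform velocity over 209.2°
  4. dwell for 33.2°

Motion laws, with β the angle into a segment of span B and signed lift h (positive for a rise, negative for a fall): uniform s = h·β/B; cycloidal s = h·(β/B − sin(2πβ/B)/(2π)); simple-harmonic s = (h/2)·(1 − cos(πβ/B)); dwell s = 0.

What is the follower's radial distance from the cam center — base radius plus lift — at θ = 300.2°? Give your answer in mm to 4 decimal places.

seg 1 [0°–24.2°] cycloidal, h=10: full span → s += 10 → s = 10.0000
seg 2 [24.2°–117.6°] uniform, h=14: full span → s += 14 → s = 24.0000
seg 3 [117.6°–326.8°] uniform, h=15: θ=300.2° here. β=182.6, B=209.2. 15·182.6/209.2 = 13.0927 → s = 37.0927
radial distance = base radius + s = 29 + 37.0927 = 66.0927

66.0927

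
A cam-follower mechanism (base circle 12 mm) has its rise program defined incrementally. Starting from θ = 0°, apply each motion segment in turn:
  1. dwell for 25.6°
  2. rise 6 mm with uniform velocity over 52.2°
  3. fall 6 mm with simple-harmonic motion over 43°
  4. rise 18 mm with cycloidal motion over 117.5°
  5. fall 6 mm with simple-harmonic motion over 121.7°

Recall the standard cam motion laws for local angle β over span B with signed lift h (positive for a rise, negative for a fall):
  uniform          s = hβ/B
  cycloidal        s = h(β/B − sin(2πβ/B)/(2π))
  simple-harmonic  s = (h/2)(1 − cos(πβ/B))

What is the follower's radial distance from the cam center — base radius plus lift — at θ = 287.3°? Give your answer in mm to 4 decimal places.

seg 1 [0°–25.6°] dwell: s stays 0.0000
seg 2 [25.6°–77.8°] uniform, h=6: full span → s += 6 → s = 6.0000
seg 3 [77.8°–120.8°] simple-harmonic, h=-6: full span → s += -6 → s = 0.0000
seg 4 [120.8°–238.3°] cycloidal, h=18: full span → s += 18 → s = 18.0000
seg 5 [238.3°–360°] simple-harmonic, h=-6: θ=287.3° here. β=49, B=121.7. -6/2·(1 − cos(π·0.4026)) = -2.0965 → s = 15.9035
radial distance = base radius + s = 12 + 15.9035 = 27.9035

27.9035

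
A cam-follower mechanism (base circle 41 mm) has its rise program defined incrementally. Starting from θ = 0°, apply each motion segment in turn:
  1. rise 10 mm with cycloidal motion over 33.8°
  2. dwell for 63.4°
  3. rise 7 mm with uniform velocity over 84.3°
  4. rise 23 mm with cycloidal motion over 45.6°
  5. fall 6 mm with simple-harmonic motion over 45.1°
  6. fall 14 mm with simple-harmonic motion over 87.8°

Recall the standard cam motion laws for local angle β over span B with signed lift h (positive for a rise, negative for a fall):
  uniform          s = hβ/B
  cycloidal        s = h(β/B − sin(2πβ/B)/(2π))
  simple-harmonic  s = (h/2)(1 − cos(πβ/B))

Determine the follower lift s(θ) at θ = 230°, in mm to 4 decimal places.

seg 1 [0°–33.8°] cycloidal, h=10: full span → s += 10 → s = 10.0000
seg 2 [33.8°–97.2°] dwell: s stays 10.0000
seg 3 [97.2°–181.5°] uniform, h=7: full span → s += 7 → s = 17.0000
seg 4 [181.5°–227.1°] cycloidal, h=23: full span → s += 23 → s = 40.0000
seg 5 [227.1°–272.2°] simple-harmonic, h=-6: θ=230° here. β=2.9, B=45.1. -6/2·(1 − cos(π·0.0643)) = -0.0610 → s = 39.9390

39.9390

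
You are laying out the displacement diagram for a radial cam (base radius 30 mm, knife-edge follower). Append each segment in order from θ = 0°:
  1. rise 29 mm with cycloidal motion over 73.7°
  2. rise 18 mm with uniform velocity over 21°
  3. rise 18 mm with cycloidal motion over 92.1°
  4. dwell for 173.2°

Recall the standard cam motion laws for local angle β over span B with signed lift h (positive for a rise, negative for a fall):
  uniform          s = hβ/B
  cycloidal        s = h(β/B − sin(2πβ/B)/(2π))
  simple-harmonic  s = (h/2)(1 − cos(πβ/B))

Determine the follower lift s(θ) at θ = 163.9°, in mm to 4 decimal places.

seg 1 [0°–73.7°] cycloidal, h=29: full span → s += 29 → s = 29.0000
seg 2 [73.7°–94.7°] uniform, h=18: full span → s += 18 → s = 47.0000
seg 3 [94.7°–186.8°] cycloidal, h=18: θ=163.9° here. β=69.2, B=92.1. 18·(0.7514 − sin(2π·0.7514)/(2π)) = 16.3891 → s = 63.3891

63.3891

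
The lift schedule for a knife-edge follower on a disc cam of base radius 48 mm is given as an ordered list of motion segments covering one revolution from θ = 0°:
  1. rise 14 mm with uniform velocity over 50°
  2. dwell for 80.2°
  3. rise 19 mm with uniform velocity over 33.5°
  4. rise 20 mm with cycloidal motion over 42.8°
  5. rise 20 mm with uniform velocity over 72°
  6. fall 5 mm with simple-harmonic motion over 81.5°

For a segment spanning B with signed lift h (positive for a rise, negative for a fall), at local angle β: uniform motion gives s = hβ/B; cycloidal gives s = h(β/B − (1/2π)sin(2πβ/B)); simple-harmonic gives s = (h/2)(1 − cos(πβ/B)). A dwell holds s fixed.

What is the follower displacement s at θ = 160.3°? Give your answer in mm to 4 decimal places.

seg 1 [0°–50°] uniform, h=14: full span → s += 14 → s = 14.0000
seg 2 [50°–130.2°] dwell: s stays 14.0000
seg 3 [130.2°–163.7°] uniform, h=19: θ=160.3° here. β=30.1, B=33.5. 19·30.1/33.5 = 17.0716 → s = 31.0716

31.0716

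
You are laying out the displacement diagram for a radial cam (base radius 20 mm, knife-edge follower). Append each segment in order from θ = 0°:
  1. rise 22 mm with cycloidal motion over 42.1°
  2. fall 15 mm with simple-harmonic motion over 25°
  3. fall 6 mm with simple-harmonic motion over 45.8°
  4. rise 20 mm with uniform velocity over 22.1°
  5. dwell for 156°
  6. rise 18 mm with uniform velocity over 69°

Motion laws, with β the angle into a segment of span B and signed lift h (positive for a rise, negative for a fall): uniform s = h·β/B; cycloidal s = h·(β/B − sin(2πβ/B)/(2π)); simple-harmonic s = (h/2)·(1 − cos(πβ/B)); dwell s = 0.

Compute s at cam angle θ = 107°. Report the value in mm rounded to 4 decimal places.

seg 1 [0°–42.1°] cycloidal, h=22: full span → s += 22 → s = 22.0000
seg 2 [42.1°–67.1°] simple-harmonic, h=-15: full span → s += -15 → s = 7.0000
seg 3 [67.1°–112.9°] simple-harmonic, h=-6: θ=107° here. β=39.9, B=45.8. -6/2·(1 − cos(π·0.8712)) = -5.7577 → s = 1.2423

1.2423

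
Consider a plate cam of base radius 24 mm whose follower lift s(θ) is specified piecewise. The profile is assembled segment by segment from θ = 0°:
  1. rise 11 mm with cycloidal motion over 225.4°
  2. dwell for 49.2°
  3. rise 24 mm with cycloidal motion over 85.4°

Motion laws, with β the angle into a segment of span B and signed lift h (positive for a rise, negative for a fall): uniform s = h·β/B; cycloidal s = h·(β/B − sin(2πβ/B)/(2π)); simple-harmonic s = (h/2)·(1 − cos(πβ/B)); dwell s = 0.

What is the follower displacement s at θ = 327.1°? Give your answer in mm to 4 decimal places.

seg 1 [0°–225.4°] cycloidal, h=11: full span → s += 11 → s = 11.0000
seg 2 [225.4°–274.6°] dwell: s stays 11.0000
seg 3 [274.6°–360°] cycloidal, h=24: θ=327.1° here. β=52.5, B=85.4. 24·(0.6148 − sin(2π·0.6148)/(2π)) = 17.2757 → s = 28.2757

28.2757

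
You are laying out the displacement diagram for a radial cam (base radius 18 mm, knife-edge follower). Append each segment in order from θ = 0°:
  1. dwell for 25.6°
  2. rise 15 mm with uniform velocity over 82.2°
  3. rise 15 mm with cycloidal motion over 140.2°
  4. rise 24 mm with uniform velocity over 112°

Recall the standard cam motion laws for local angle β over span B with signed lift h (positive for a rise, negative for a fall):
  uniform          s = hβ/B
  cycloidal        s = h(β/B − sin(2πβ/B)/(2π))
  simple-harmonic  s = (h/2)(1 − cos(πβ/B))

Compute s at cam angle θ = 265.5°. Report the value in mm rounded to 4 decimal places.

seg 1 [0°–25.6°] dwell: s stays 0.0000
seg 2 [25.6°–107.8°] uniform, h=15: full span → s += 15 → s = 15.0000
seg 3 [107.8°–248°] cycloidal, h=15: full span → s += 15 → s = 30.0000
seg 4 [248°–360°] uniform, h=24: θ=265.5° here. β=17.5, B=112. 24·17.5/112 = 3.7500 → s = 33.7500

33.7500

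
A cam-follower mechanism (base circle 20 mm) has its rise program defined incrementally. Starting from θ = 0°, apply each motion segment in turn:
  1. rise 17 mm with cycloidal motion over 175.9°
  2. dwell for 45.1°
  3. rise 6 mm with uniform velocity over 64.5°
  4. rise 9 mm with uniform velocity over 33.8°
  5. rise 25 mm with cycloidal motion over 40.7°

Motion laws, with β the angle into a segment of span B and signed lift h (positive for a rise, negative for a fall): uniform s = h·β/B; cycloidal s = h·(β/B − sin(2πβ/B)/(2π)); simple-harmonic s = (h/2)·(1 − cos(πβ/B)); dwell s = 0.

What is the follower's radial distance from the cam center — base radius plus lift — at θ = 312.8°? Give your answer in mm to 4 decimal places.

seg 1 [0°–175.9°] cycloidal, h=17: full span → s += 17 → s = 17.0000
seg 2 [175.9°–221°] dwell: s stays 17.0000
seg 3 [221°–285.5°] uniform, h=6: full span → s += 6 → s = 23.0000
seg 4 [285.5°–319.3°] uniform, h=9: θ=312.8° here. β=27.3, B=33.8. 9·27.3/33.8 = 7.2692 → s = 30.2692
radial distance = base radius + s = 20 + 30.2692 = 50.2692

50.2692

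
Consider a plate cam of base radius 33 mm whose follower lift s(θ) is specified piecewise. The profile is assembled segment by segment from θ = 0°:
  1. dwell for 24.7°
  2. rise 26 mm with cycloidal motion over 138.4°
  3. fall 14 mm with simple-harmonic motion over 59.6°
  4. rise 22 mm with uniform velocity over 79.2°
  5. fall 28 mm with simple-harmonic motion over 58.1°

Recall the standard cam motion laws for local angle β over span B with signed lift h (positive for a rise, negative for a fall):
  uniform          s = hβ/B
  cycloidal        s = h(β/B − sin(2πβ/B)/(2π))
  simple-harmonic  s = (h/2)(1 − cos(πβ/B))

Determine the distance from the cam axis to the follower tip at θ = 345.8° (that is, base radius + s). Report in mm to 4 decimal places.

seg 1 [0°–24.7°] dwell: s stays 0.0000
seg 2 [24.7°–163.1°] cycloidal, h=26: full span → s += 26 → s = 26.0000
seg 3 [163.1°–222.7°] simple-harmonic, h=-14: full span → s += -14 → s = 12.0000
seg 4 [222.7°–301.9°] uniform, h=22: full span → s += 22 → s = 34.0000
seg 5 [301.9°–360°] simple-harmonic, h=-28: θ=345.8° here. β=43.9, B=58.1. -28/2·(1 − cos(π·0.7556)) = -24.0719 → s = 9.9281
radial distance = base radius + s = 33 + 9.9281 = 42.9281

42.9281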